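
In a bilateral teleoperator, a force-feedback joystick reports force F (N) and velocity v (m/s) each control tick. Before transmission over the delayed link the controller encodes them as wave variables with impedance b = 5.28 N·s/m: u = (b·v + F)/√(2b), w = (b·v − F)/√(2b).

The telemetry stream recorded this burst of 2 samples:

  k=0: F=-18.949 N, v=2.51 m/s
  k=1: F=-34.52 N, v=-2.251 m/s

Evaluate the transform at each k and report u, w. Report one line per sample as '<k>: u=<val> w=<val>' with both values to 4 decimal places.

k=0: b·v=5.28×2.51=13.2528; √(2b)=3.2496; u=(13.2528+(-18.949))/3.2496=-1.7529, w=(13.2528−(-18.949))/3.2496=9.9094
k=1: b·v=5.28×(-2.251)=-11.8853; √(2b)=3.2496; u=(-11.8853+(-34.52))/3.2496=-14.2802, w=(-11.8853−(-34.52))/3.2496=6.9654

0: u=-1.7529 w=9.9094
1: u=-14.2802 w=6.9654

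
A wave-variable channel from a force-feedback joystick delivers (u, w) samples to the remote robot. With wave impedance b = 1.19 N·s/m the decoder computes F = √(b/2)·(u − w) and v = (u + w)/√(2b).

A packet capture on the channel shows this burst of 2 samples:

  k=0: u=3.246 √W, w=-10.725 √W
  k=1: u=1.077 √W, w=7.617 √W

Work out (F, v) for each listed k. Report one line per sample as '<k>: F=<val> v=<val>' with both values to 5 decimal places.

k=0: u−w=13.97100, u+w=-7.47900; √(b/2)=0.77136, √(2b)=1.54272; F=0.77136×13.971=10.77670, v=-7.47900/1.54272=-4.84792
k=1: u−w=-6.54000, u+w=8.69400; √(b/2)=0.77136, √(2b)=1.54272; F=0.77136×(-6.54)=-5.04471, v=8.69400/1.54272=5.63548

0: F=10.77670 v=-4.84792
1: F=-5.04471 v=5.63548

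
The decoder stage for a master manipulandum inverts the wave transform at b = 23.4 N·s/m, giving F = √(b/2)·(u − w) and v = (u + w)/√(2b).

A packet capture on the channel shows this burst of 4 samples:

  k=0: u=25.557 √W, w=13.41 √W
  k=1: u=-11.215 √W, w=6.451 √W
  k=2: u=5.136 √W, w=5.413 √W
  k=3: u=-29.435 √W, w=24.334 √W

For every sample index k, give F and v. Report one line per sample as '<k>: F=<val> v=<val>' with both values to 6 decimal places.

0: F=41.549133 v=5.696053
1: F=-60.427017 v=-0.696384
2: F=-0.947486 v=1.542014
3: F=-183.918277 v=-0.745645

k=0: u−w=12.147000, u+w=38.967000; √(b/2)=3.420526, √(2b)=6.841053; F=3.420526×12.147=41.549133, v=38.967000/6.841053=5.696053
k=1: u−w=-17.666000, u+w=-4.764000; √(b/2)=3.420526, √(2b)=6.841053; F=3.420526×(-17.666)=-60.427017, v=-4.764000/6.841053=-0.696384
k=2: u−w=-0.277000, u+w=10.549000; √(b/2)=3.420526, √(2b)=6.841053; F=3.420526×(-0.277)=-0.947486, v=10.549000/6.841053=1.542014
k=3: u−w=-53.769000, u+w=-5.101000; √(b/2)=3.420526, √(2b)=6.841053; F=3.420526×(-53.769)=-183.918277, v=-5.101000/6.841053=-0.745645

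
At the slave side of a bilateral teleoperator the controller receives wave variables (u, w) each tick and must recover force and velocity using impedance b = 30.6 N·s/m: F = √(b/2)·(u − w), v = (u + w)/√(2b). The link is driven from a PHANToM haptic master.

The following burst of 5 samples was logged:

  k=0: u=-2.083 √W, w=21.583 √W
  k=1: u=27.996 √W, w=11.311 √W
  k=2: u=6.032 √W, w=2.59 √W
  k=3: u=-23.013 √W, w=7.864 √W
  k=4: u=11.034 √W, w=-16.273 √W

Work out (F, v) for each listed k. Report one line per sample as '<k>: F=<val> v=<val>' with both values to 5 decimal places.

k=0: u−w=-23.66600, u+w=19.50000; √(b/2)=3.91152, √(2b)=7.82304; F=3.91152×(-23.666)=-92.57007, v=19.50000/7.82304=2.49264
k=1: u−w=16.68500, u+w=39.30700; √(b/2)=3.91152, √(2b)=7.82304; F=3.91152×16.685=65.26374, v=39.30700/7.82304=5.02452
k=2: u−w=3.44200, u+w=8.62200; √(b/2)=3.91152, √(2b)=7.82304; F=3.91152×3.442=13.46346, v=8.62200/7.82304=1.10213
k=3: u−w=-30.87700, u+w=-15.14900; √(b/2)=3.91152, √(2b)=7.82304; F=3.91152×(-30.877)=-120.77605, v=-15.14900/7.82304=-1.93646
k=4: u−w=27.30700, u+w=-5.23900; √(b/2)=3.91152, √(2b)=7.82304; F=3.91152×27.307=106.81192, v=-5.23900/7.82304=-0.66969

0: F=-92.57007 v=2.49264
1: F=65.26374 v=5.02452
2: F=13.46346 v=1.10213
3: F=-120.77605 v=-1.93646
4: F=106.81192 v=-0.66969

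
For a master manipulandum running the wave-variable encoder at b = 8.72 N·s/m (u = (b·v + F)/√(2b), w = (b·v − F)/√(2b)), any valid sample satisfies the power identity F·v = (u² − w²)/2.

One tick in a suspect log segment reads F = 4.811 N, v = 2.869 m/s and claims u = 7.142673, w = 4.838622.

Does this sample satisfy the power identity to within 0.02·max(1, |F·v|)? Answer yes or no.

yes

F·v = 4.811×2.869 = 13.802759 W.
(u² − w²)/2 = (51.017778 − 23.412263)/2 = 13.802757 W.
|Δ| = 0.000002;  2% of max(1, |F·v|) = 0.276055.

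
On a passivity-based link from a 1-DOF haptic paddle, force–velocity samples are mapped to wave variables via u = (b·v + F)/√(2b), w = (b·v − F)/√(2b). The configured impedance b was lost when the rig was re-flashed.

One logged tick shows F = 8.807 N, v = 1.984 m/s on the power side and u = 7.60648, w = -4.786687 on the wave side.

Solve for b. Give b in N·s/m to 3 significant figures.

b = 1.01 N·s/m

u + w = 2.819793;  u + w = √(2b)·v, so √(2b) = 2.819793/1.984 = 1.421267.
b = (√(2b))²/2 = 2.019999/2 = 1.009999.
(Check via u − w = 2F/√(2b): u − w = 12.393167, 2F/√(2b) = 12.393171.)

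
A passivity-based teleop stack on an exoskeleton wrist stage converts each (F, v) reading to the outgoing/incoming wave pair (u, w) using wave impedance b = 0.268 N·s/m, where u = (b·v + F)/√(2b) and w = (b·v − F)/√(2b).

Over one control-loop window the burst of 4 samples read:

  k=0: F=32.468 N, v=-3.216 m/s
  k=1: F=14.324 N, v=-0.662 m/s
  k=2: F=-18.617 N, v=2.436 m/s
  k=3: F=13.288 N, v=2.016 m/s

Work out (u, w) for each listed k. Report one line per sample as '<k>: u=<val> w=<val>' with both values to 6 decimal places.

0: u=43.170659 w=-45.525158
1: u=19.322761 w=-19.807425
2: u=-24.537162 w=26.320607
3: u=18.888002 w=-17.412048

k=0: b·v=0.268×(-3.216)=-0.861888; √(2b)=0.732120; u=(-0.861888+32.468)/0.732120=43.170659, w=(-0.861888−32.468)/0.732120=-45.525158
k=1: b·v=0.268×(-0.662)=-0.177416; √(2b)=0.732120; u=(-0.177416+14.324)/0.732120=19.322761, w=(-0.177416−14.324)/0.732120=-19.807425
k=2: b·v=0.268×2.436=0.652848; √(2b)=0.732120; u=(0.652848+(-18.617))/0.732120=-24.537162, w=(0.652848−(-18.617))/0.732120=26.320607
k=3: b·v=0.268×2.016=0.540288; √(2b)=0.732120; u=(0.540288+13.288)/0.732120=18.888002, w=(0.540288−13.288)/0.732120=-17.412048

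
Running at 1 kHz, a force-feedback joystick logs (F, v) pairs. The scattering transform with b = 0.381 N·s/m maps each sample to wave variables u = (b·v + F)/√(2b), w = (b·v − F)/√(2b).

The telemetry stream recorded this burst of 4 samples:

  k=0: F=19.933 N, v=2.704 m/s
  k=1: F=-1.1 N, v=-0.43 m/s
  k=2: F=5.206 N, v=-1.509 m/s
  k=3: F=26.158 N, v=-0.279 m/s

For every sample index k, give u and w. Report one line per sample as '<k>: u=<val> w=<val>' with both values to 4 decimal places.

0: u=24.0149 w=-21.6545
1: u=-1.4478 w=1.0725
2: u=5.3052 w=-6.6225
3: u=29.8441 w=-30.0877

k=0: b·v=0.381×2.704=1.0302; √(2b)=0.8729; u=(1.0302+19.933)/0.8729=24.0149, w=(1.0302−19.933)/0.8729=-21.6545
k=1: b·v=0.381×(-0.43)=-0.1638; √(2b)=0.8729; u=(-0.1638+(-1.1))/0.8729=-1.4478, w=(-0.1638−(-1.1))/0.8729=1.0725
k=2: b·v=0.381×(-1.509)=-0.5749; √(2b)=0.8729; u=(-0.5749+5.206)/0.8729=5.3052, w=(-0.5749−5.206)/0.8729=-6.6225
k=3: b·v=0.381×(-0.279)=-0.1063; √(2b)=0.8729; u=(-0.1063+26.158)/0.8729=29.8441, w=(-0.1063−26.158)/0.8729=-30.0877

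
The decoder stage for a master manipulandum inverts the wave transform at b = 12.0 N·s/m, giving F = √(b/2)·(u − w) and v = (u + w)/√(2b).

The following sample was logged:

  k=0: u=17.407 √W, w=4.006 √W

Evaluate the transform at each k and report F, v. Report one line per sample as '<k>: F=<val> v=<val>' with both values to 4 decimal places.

k=0: u−w=13.4010, u+w=21.4130; √(b/2)=2.4495, √(2b)=4.8990; F=2.4495×13.401=32.8256, v=21.4130/4.8990=4.3709

0: F=32.8256 v=4.3709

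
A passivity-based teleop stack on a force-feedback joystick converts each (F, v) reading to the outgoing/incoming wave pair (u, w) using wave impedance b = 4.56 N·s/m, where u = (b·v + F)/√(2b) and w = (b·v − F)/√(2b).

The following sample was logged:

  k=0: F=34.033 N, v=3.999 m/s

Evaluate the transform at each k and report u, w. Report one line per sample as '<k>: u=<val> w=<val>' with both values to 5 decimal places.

0: u=17.30781 w=-5.23109

k=0: b·v=4.56×3.999=18.23544; √(2b)=3.01993; u=(18.23544+34.033)/3.01993=17.30781, w=(18.23544−34.033)/3.01993=-5.23109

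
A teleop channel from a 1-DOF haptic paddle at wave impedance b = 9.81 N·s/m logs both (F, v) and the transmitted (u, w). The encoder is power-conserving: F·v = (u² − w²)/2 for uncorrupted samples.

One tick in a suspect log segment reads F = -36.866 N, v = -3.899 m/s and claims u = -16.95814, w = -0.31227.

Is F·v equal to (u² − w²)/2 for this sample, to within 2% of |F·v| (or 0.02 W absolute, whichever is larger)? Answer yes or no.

yes

F·v = (-36.866)×(-3.899) = 143.74053 W.
(u² − w²)/2 = (287.57851 − 0.09751)/2 = 143.74050 W.
|Δ| = 0.00003;  2% of max(1, |F·v|) = 2.87481.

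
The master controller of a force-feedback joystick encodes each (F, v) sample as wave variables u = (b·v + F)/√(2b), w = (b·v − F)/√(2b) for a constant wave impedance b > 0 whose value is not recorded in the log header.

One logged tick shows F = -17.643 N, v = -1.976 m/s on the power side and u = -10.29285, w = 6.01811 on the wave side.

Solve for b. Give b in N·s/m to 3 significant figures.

u + w = -4.2747;  u + w = √(2b)·v, so √(2b) = -4.2747/(-1.976) = 2.1633.
b = (√(2b))²/2 = 4.6800/2 = 2.3400.
(Check via u − w = 2F/√(2b): u − w = -16.3110, 2F/√(2b) = -16.3110.)

b = 2.34 N·s/m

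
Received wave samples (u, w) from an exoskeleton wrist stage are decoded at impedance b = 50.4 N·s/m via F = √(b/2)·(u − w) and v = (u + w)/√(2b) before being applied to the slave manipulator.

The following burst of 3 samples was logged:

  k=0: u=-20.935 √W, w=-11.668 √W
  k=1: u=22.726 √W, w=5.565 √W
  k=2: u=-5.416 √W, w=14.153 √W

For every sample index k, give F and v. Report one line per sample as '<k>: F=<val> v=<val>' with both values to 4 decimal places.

k=0: u−w=-9.2670, u+w=-32.6030; √(b/2)=5.0200, √(2b)=10.0399; F=5.0200×(-9.267)=-46.5200, v=-32.6030/10.0399=-3.2473
k=1: u−w=17.1610, u+w=28.2910; √(b/2)=5.0200, √(2b)=10.0399; F=5.0200×17.161=86.1475, v=28.2910/10.0399=2.8179
k=2: u−w=-19.5690, u+w=8.7370; √(b/2)=5.0200, √(2b)=10.0399; F=5.0200×(-19.569)=-98.2356, v=8.7370/10.0399=0.8702

0: F=-46.5200 v=-3.2473
1: F=86.1475 v=2.8179
2: F=-98.2356 v=0.8702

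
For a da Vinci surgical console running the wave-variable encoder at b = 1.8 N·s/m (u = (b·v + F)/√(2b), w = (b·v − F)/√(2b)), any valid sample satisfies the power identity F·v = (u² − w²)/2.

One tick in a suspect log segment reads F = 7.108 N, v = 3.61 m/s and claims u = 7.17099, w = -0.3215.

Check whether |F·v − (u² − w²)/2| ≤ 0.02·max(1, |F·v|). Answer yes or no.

F·v = 7.108×3.61 = 25.65988 W.
(u² − w²)/2 = (51.42310 − 0.10336)/2 = 25.65987 W.
|Δ| = 0.00001;  2% of max(1, |F·v|) = 0.51320.

yes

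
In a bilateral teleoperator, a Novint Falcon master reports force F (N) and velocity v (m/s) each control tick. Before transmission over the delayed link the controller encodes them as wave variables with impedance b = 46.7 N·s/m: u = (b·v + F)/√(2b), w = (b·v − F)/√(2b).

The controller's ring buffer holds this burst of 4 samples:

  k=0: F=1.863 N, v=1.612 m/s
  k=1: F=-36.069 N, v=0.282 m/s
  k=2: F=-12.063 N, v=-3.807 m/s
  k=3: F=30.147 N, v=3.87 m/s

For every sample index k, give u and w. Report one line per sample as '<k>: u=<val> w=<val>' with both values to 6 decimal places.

k=0: b·v=46.7×1.612=75.280400; √(2b)=9.664368; u=(75.280400+1.863)/9.664368=7.982250, w=(75.280400−1.863)/9.664368=7.596710
k=1: b·v=46.7×0.282=13.169400; √(2b)=9.664368; u=(13.169400+(-36.069))/9.664368=-2.369488, w=(13.169400−(-36.069))/9.664368=5.094839
k=2: b·v=46.7×(-3.807)=-177.786900; √(2b)=9.664368; u=(-177.786900+(-12.063))/9.664368=-19.644317, w=(-177.786900−(-12.063))/9.664368=-17.147930
k=3: b·v=46.7×3.87=180.729000; √(2b)=9.664368; u=(180.729000+30.147)/9.664368=21.819948, w=(180.729000−30.147)/9.664368=15.581154

0: u=7.982250 w=7.596710
1: u=-2.369488 w=5.094839
2: u=-19.644317 w=-17.147930
3: u=21.819948 w=15.581154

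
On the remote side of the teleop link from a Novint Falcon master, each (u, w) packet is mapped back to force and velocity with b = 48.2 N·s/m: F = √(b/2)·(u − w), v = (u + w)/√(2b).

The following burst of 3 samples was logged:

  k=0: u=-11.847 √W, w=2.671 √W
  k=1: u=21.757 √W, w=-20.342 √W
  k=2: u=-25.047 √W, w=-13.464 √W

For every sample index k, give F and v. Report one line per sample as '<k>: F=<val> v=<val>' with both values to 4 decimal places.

0: F=-71.2714 v=-0.9346
1: F=206.6714 v=0.1441
2: F=-56.8630 v=-3.9223

k=0: u−w=-14.5180, u+w=-9.1760; √(b/2)=4.9092, √(2b)=9.8184; F=4.9092×(-14.518)=-71.2714, v=-9.1760/9.8184=-0.9346
k=1: u−w=42.0990, u+w=1.4150; √(b/2)=4.9092, √(2b)=9.8184; F=4.9092×42.099=206.6714, v=1.4150/9.8184=0.1441
k=2: u−w=-11.5830, u+w=-38.5110; √(b/2)=4.9092, √(2b)=9.8184; F=4.9092×(-11.583)=-56.8630, v=-38.5110/9.8184=-3.9223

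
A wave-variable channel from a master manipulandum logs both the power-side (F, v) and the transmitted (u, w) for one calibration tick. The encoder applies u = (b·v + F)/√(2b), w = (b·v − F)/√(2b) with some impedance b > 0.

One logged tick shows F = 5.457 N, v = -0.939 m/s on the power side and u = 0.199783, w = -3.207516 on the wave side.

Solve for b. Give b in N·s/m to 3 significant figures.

u + w = -3.007733;  u + w = √(2b)·v, so √(2b) = -3.007733/(-0.939) = 3.203124.
b = (√(2b))²/2 = 10.260000/2 = 5.130000.
(Check via u − w = 2F/√(2b): u − w = 3.407299, 2F/√(2b) = 3.407299.)

b = 5.13 N·s/m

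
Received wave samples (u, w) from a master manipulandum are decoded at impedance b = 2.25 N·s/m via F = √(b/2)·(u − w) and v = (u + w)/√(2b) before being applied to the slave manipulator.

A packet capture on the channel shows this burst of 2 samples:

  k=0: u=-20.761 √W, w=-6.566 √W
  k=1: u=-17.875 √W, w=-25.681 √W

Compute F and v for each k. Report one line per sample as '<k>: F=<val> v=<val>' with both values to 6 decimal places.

k=0: u−w=-14.195000, u+w=-27.327000; √(b/2)=1.060660, √(2b)=2.121320; F=1.060660×(-14.195)=-15.056071, v=-27.327000/2.121320=-12.882071
k=1: u−w=7.806000, u+w=-43.556000; √(b/2)=1.060660, √(2b)=2.121320; F=1.060660×7.806=8.279513, v=-43.556000/2.121320=-20.532495

0: F=-15.056071 v=-12.882071
1: F=8.279513 v=-20.532495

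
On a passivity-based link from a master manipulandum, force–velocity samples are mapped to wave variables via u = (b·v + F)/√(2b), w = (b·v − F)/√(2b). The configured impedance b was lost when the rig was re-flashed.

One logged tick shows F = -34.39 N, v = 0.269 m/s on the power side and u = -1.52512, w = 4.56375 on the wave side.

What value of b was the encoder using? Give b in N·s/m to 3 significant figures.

u + w = 3.03863;  u + w = √(2b)·v, so √(2b) = 3.03863/0.269 = 11.29602.
b = (√(2b))²/2 = 127.60012/2 = 63.80006.
(Check via u − w = 2F/√(2b): u − w = -6.08887, 2F/√(2b) = -6.08887.)

b = 63.8 N·s/m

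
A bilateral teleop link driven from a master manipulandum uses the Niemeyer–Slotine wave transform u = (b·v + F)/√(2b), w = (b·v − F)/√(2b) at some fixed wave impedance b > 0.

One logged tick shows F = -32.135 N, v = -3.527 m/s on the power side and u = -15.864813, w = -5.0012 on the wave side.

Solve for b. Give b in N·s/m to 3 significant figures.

u + w = -20.866013;  u + w = √(2b)·v, so √(2b) = -20.866013/(-3.527) = 5.916080.
b = (√(2b))²/2 = 34.999999/2 = 17.499999.
(Check via u − w = 2F/√(2b): u − w = -10.863613, 2F/√(2b) = -10.863613.)

b = 17.5 N·s/m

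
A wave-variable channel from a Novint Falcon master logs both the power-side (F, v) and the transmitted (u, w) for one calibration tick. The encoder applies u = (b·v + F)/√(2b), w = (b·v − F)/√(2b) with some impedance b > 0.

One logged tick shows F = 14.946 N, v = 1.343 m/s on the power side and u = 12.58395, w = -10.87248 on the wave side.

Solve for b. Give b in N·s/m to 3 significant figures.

u + w = 1.71147;  u + w = √(2b)·v, so √(2b) = 1.71147/1.343 = 1.27436.
b = (√(2b))²/2 = 1.62400/2 = 0.81200.
(Check via u − w = 2F/√(2b): u − w = 23.45643, 2F/√(2b) = 23.45642.)

b = 0.812 N·s/m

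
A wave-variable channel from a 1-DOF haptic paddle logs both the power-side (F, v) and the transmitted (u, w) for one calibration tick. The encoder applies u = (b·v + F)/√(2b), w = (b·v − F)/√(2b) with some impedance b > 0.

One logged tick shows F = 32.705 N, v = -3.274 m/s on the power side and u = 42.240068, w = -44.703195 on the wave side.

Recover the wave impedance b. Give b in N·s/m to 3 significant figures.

b = 0.283 N·s/m

u + w = -2.463127;  u + w = √(2b)·v, so √(2b) = -2.463127/(-3.274) = 0.752330.
b = (√(2b))²/2 = 0.566000/2 = 0.283000.
(Check via u − w = 2F/√(2b): u − w = 86.943263, 2F/√(2b) = 86.943280.)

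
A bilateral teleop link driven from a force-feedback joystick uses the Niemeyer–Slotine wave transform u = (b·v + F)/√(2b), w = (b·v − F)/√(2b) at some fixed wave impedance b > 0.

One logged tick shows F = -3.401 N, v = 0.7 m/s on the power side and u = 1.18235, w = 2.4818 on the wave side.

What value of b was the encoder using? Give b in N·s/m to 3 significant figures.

b = 13.7 N·s/m

u + w = 3.66415;  u + w = √(2b)·v, so √(2b) = 3.66415/0.7 = 5.23450.
b = (√(2b))²/2 = 27.39999/2 = 13.70000.
(Check via u − w = 2F/√(2b): u − w = -1.29945, 2F/√(2b) = -1.29946.)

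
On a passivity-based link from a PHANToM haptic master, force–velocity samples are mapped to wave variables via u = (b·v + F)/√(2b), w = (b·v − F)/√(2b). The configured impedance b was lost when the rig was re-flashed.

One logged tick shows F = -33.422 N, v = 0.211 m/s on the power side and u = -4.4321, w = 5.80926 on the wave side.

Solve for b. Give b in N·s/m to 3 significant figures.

u + w = 1.3772;  u + w = √(2b)·v, so √(2b) = 1.3772/0.211 = 6.5268.
b = (√(2b))²/2 = 42.5994/2 = 21.2997.
(Check via u − w = 2F/√(2b): u − w = -10.2414, 2F/√(2b) = -10.2414.)

b = 21.3 N·s/m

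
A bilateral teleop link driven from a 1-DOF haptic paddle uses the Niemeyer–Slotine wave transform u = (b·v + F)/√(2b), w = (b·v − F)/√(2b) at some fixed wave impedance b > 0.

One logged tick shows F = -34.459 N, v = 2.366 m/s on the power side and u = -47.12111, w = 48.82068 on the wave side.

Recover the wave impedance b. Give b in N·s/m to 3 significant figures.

b = 0.258 N·s/m

u + w = 1.6996;  u + w = √(2b)·v, so √(2b) = 1.6996/2.366 = 0.7183.
b = (√(2b))²/2 = 0.5160/2 = 0.2580.
(Check via u − w = 2F/√(2b): u − w = -95.9418, 2F/√(2b) = -95.9419.)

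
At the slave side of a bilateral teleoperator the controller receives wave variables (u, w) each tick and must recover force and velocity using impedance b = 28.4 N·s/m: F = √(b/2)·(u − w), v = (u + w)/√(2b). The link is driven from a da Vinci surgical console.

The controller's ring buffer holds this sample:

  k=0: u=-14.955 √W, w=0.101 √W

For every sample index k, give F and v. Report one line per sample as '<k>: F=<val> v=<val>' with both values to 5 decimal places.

k=0: u−w=-15.05600, u+w=-14.85400; √(b/2)=3.76829, √(2b)=7.53658; F=3.76829×(-15.056)=-56.73536, v=-14.85400/7.53658=-1.97092

0: F=-56.73536 v=-1.97092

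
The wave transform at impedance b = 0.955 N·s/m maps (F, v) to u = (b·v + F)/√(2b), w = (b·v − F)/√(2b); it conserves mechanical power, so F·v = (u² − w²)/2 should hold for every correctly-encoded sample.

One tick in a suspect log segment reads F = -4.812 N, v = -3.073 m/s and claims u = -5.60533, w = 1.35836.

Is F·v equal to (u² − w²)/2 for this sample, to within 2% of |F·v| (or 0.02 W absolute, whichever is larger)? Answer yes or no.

F·v = (-4.812)×(-3.073) = 14.78728 W.
(u² − w²)/2 = (31.41972 − 1.84514)/2 = 14.78729 W.
|Δ| = 0.00002;  2% of max(1, |F·v|) = 0.29575.

yes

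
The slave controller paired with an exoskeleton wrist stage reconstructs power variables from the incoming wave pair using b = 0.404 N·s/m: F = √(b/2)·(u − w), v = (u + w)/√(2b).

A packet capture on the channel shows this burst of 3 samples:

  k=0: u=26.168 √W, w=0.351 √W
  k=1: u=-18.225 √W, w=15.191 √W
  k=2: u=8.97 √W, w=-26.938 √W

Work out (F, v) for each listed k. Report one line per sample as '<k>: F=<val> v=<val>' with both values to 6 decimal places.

k=0: u−w=25.817000, u+w=26.519000; √(b/2)=0.449444, √(2b)=0.898888; F=0.449444×25.817=11.603298, v=26.519000/0.898888=29.502000
k=1: u−w=-33.416000, u+w=-3.034000; √(b/2)=0.449444, √(2b)=0.898888; F=0.449444×(-33.416)=-15.018624, v=-3.034000/0.898888=-3.375281
k=2: u−w=35.908000, u+w=-17.968000; √(b/2)=0.449444, √(2b)=0.898888; F=0.449444×35.908=16.138639, v=-17.968000/0.898888=-19.989138

0: F=11.603298 v=29.502000
1: F=-15.018624 v=-3.375281
2: F=16.138639 v=-19.989138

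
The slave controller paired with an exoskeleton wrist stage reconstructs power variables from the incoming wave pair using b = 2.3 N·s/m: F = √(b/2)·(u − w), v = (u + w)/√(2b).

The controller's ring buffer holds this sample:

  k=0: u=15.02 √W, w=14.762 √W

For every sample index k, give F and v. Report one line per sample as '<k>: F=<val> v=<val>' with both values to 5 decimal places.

k=0: u−w=0.25800, u+w=29.78200; √(b/2)=1.07238, √(2b)=2.14476; F=1.07238×0.258=0.27667, v=29.78200/2.14476=13.88593

0: F=0.27667 v=13.88593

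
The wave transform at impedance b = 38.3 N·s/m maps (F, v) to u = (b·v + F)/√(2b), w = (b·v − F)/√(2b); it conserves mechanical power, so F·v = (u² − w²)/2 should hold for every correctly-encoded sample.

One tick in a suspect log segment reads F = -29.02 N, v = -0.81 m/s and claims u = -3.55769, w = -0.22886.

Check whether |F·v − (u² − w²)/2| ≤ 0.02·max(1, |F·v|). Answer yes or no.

F·v = (-29.02)×(-0.81) = 23.5062 W.
(u² − w²)/2 = (12.6572 − 0.0524)/2 = 6.3024 W.
|Δ| = 17.2038;  2% of max(1, |F·v|) = 0.4701.

no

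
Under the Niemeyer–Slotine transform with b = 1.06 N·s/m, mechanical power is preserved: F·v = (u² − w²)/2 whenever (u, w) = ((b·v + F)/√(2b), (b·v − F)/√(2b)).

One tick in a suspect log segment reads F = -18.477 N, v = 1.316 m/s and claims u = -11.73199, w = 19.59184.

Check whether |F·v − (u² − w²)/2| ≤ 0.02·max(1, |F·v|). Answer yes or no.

F·v = (-18.477)×1.316 = -24.3157 W.
(u² − w²)/2 = (137.6396 − 383.8402)/2 = -123.1003 W.
|Δ| = 98.7846;  2% of max(1, |F·v|) = 0.4863.

no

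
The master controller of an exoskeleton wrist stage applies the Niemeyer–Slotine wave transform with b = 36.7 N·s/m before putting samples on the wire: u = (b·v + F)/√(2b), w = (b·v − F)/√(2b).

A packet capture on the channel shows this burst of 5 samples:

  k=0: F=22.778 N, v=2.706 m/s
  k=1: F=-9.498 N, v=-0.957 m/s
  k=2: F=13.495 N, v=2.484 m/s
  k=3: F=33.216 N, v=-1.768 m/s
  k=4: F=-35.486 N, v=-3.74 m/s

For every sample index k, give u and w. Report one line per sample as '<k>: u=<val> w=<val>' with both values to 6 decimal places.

0: u=14.250354 w=8.932976
1: u=-5.208115 w=-2.990868
2: u=12.215847 w=9.065525
3: u=-3.696533 w=-11.450595
4: u=-20.162990 w=-11.879011

k=0: b·v=36.7×2.706=99.310200; √(2b)=8.567380; u=(99.310200+22.778)/8.567380=14.250354, w=(99.310200−22.778)/8.567380=8.932976
k=1: b·v=36.7×(-0.957)=-35.121900; √(2b)=8.567380; u=(-35.121900+(-9.498))/8.567380=-5.208115, w=(-35.121900−(-9.498))/8.567380=-2.990868
k=2: b·v=36.7×2.484=91.162800; √(2b)=8.567380; u=(91.162800+13.495)/8.567380=12.215847, w=(91.162800−13.495)/8.567380=9.065525
k=3: b·v=36.7×(-1.768)=-64.885600; √(2b)=8.567380; u=(-64.885600+33.216)/8.567380=-3.696533, w=(-64.885600−33.216)/8.567380=-11.450595
k=4: b·v=36.7×(-3.74)=-137.258000; √(2b)=8.567380; u=(-137.258000+(-35.486))/8.567380=-20.162990, w=(-137.258000−(-35.486))/8.567380=-11.879011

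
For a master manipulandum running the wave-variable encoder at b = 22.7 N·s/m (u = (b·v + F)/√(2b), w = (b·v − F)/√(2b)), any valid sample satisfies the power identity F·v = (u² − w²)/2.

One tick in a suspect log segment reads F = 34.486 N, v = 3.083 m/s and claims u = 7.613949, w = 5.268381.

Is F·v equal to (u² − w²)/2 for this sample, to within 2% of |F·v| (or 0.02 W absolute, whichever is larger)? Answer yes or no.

F·v = 34.486×3.083 = 106.320338 W.
(u² − w²)/2 = (57.972219 − 27.755838)/2 = 15.108191 W.
|Δ| = 91.212147;  2% of max(1, |F·v|) = 2.126407.

no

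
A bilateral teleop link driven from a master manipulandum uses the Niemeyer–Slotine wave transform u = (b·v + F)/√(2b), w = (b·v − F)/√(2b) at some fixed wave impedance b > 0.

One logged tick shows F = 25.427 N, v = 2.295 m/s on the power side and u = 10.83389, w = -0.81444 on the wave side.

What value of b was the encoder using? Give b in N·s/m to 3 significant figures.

b = 9.53 N·s/m

u + w = 10.0195;  u + w = √(2b)·v, so √(2b) = 10.0195/2.295 = 4.3658.
b = (√(2b))²/2 = 19.0600/2 = 9.5300.
(Check via u − w = 2F/√(2b): u − w = 11.6483, 2F/√(2b) = 11.6483.)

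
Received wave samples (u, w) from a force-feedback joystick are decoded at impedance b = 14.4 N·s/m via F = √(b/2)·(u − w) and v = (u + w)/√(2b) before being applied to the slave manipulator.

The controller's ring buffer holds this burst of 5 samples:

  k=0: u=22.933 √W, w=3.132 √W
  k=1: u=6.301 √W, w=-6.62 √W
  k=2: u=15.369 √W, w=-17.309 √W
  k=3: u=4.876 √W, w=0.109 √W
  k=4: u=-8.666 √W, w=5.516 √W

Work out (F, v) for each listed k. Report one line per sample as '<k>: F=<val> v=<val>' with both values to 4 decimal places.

0: F=53.1317 v=4.8569
1: F=34.6707 v=-0.0594
2: F=87.6843 v=-0.3615
3: F=12.7912 v=0.9289
4: F=-38.0543 v=-0.5870

k=0: u−w=19.8010, u+w=26.0650; √(b/2)=2.6833, √(2b)=5.3666; F=2.6833×19.801=53.1317, v=26.0650/5.3666=4.8569
k=1: u−w=12.9210, u+w=-0.3190; √(b/2)=2.6833, √(2b)=5.3666; F=2.6833×12.921=34.6707, v=-0.3190/5.3666=-0.0594
k=2: u−w=32.6780, u+w=-1.9400; √(b/2)=2.6833, √(2b)=5.3666; F=2.6833×32.678=87.6843, v=-1.9400/5.3666=-0.3615
k=3: u−w=4.7670, u+w=4.9850; √(b/2)=2.6833, √(2b)=5.3666; F=2.6833×4.767=12.7912, v=4.9850/5.3666=0.9289
k=4: u−w=-14.1820, u+w=-3.1500; √(b/2)=2.6833, √(2b)=5.3666; F=2.6833×(-14.182)=-38.0543, v=-3.1500/5.3666=-0.5870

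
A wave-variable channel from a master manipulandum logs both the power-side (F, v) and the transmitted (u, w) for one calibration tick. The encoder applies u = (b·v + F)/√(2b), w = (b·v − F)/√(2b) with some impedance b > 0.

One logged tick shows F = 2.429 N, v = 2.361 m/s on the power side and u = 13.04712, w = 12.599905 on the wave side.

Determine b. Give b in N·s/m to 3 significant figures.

u + w = 25.647025;  u + w = √(2b)·v, so √(2b) = 25.647025/2.361 = 10.862781.
b = (√(2b))²/2 = 118.000002/2 = 59.000001.
(Check via u − w = 2F/√(2b): u − w = 0.447215, 2F/√(2b) = 0.447215.)

b = 59 N·s/m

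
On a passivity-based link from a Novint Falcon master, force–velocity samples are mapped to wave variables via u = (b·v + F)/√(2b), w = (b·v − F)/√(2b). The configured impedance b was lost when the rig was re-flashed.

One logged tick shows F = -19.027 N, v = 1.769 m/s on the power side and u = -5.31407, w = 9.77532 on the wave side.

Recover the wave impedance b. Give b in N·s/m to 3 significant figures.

b = 3.18 N·s/m

u + w = 4.46125;  u + w = √(2b)·v, so √(2b) = 4.46125/1.769 = 2.52191.
b = (√(2b))²/2 = 6.36000/2 = 3.18000.
(Check via u − w = 2F/√(2b): u − w = -15.08939, 2F/√(2b) = -15.08939.)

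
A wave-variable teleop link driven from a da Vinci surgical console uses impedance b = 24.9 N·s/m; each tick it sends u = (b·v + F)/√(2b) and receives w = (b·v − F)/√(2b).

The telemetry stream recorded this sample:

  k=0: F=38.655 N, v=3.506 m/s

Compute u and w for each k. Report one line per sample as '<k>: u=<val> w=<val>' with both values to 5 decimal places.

0: u=17.84837 w=6.89316

k=0: b·v=24.9×3.506=87.29940; √(2b)=7.05691; u=(87.29940+38.655)/7.05691=17.84837, w=(87.29940−38.655)/7.05691=6.89316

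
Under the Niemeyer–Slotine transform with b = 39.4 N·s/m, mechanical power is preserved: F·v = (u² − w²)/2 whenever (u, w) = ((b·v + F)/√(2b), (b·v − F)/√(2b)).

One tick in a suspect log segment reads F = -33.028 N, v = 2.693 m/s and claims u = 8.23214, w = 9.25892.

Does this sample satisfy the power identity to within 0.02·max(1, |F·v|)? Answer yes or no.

F·v = (-33.028)×2.693 = -88.9444 W.
(u² − w²)/2 = (67.7681 − 85.7276)/2 = -8.9797 W.
|Δ| = 79.9647;  2% of max(1, |F·v|) = 1.7789.

no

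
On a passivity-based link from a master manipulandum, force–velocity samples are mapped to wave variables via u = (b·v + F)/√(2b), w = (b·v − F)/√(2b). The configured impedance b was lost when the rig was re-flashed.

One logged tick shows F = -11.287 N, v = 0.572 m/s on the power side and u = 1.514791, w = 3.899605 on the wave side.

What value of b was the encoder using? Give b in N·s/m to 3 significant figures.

b = 44.8 N·s/m

u + w = 5.414396;  u + w = √(2b)·v, so √(2b) = 5.414396/0.572 = 9.465727.
b = (√(2b))²/2 = 89.599993/2 = 44.799996.
(Check via u − w = 2F/√(2b): u − w = -2.384814, 2F/√(2b) = -2.384814.)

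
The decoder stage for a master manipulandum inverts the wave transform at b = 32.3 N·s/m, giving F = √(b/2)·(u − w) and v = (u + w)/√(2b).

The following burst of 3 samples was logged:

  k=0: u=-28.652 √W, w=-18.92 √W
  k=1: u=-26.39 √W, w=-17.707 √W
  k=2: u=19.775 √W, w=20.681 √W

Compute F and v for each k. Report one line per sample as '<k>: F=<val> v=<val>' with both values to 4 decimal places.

k=0: u−w=-9.7320, u+w=-47.5720; √(b/2)=4.0187, √(2b)=8.0374; F=4.0187×(-9.732)=-39.1100, v=-47.5720/8.0374=-5.9188
k=1: u−w=-8.6830, u+w=-44.0970; √(b/2)=4.0187, √(2b)=8.0374; F=4.0187×(-8.683)=-34.8944, v=-44.0970/8.0374=-5.4865
k=2: u−w=-0.9060, u+w=40.4560; √(b/2)=4.0187, √(2b)=8.0374; F=4.0187×(-0.906)=-3.6409, v=40.4560/8.0374=5.0335

0: F=-39.1100 v=-5.9188
1: F=-34.8944 v=-5.4865
2: F=-3.6409 v=5.0335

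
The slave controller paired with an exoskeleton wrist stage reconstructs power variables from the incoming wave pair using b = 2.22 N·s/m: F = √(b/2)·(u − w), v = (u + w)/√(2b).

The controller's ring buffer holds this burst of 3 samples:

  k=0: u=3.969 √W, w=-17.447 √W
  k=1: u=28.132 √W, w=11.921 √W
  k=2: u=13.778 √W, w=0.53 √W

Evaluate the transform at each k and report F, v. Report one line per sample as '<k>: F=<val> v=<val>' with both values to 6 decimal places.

k=0: u−w=21.416000, u+w=-13.478000; √(b/2)=1.053565, √(2b)=2.107131; F=1.053565×21.416=22.563156, v=-13.478000/2.107131=-6.396376
k=1: u−w=16.211000, u+w=40.053000; √(b/2)=1.053565, √(2b)=2.107131; F=1.053565×16.211=17.079348, v=40.053000/2.107131=19.008313
k=2: u−w=13.248000, u+w=14.308000; √(b/2)=1.053565, √(2b)=2.107131; F=1.053565×13.248=13.957634, v=14.308000/2.107131=6.790276

0: F=22.563156 v=-6.396376
1: F=17.079348 v=19.008313
2: F=13.957634 v=6.790276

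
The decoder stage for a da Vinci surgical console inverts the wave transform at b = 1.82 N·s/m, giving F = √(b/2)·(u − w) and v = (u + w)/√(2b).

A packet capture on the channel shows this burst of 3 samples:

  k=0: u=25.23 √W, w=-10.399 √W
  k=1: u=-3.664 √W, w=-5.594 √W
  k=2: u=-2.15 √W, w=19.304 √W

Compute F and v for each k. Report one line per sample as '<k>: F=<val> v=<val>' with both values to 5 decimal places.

0: F=33.98790 v=7.77356
1: F=1.84110 v=-4.85251
2: F=-20.46581 v=8.99114

k=0: u−w=35.62900, u+w=14.83100; √(b/2)=0.95394, √(2b)=1.90788; F=0.95394×35.629=33.98790, v=14.83100/1.90788=7.77356
k=1: u−w=1.93000, u+w=-9.25800; √(b/2)=0.95394, √(2b)=1.90788; F=0.95394×1.93=1.84110, v=-9.25800/1.90788=-4.85251
k=2: u−w=-21.45400, u+w=17.15400; √(b/2)=0.95394, √(2b)=1.90788; F=0.95394×(-21.454)=-20.46581, v=17.15400/1.90788=8.99114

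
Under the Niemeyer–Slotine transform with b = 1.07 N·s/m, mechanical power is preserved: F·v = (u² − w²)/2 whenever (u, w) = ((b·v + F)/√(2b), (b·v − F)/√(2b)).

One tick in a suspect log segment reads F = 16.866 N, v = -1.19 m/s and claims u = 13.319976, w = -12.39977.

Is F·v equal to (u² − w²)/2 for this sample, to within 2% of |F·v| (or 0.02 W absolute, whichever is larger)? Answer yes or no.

F·v = 16.866×(-1.19) = -20.070540 W.
(u² − w²)/2 = (177.421761 − 153.754296)/2 = 11.833732 W.
|Δ| = 31.904272;  2% of max(1, |F·v|) = 0.401411.

no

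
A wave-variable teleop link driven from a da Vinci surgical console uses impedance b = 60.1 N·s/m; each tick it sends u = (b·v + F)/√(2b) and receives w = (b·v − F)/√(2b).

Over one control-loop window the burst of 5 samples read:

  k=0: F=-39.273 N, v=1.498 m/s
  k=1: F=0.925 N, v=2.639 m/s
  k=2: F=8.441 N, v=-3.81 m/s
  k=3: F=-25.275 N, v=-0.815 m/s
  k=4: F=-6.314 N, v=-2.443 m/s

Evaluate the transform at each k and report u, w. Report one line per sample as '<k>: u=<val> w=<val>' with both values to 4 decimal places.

0: u=4.6296 w=11.7939
1: u=14.5508 w=14.3821
2: u=-20.1157 w=-21.6555
3: u=-6.7730 w=-2.1623
4: u=-13.9679 w=-12.8161

k=0: b·v=60.1×1.498=90.0298; √(2b)=10.9636; u=(90.0298+(-39.273))/10.9636=4.6296, w=(90.0298−(-39.273))/10.9636=11.7939
k=1: b·v=60.1×2.639=158.6039; √(2b)=10.9636; u=(158.6039+0.925)/10.9636=14.5508, w=(158.6039−0.925)/10.9636=14.3821
k=2: b·v=60.1×(-3.81)=-228.9810; √(2b)=10.9636; u=(-228.9810+8.441)/10.9636=-20.1157, w=(-228.9810−8.441)/10.9636=-21.6555
k=3: b·v=60.1×(-0.815)=-48.9815; √(2b)=10.9636; u=(-48.9815+(-25.275))/10.9636=-6.7730, w=(-48.9815−(-25.275))/10.9636=-2.1623
k=4: b·v=60.1×(-2.443)=-146.8243; √(2b)=10.9636; u=(-146.8243+(-6.314))/10.9636=-13.9679, w=(-146.8243−(-6.314))/10.9636=-12.8161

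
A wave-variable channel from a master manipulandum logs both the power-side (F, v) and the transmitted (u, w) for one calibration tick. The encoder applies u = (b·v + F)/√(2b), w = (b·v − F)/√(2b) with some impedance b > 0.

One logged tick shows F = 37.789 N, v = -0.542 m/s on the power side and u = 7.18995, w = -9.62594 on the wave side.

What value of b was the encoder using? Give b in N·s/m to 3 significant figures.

b = 10.1 N·s/m

u + w = -2.4360;  u + w = √(2b)·v, so √(2b) = -2.4360/(-0.542) = 4.4944.
b = (√(2b))²/2 = 20.2000/2 = 10.1000.
(Check via u − w = 2F/√(2b): u − w = 16.8159, 2F/√(2b) = 16.8159.)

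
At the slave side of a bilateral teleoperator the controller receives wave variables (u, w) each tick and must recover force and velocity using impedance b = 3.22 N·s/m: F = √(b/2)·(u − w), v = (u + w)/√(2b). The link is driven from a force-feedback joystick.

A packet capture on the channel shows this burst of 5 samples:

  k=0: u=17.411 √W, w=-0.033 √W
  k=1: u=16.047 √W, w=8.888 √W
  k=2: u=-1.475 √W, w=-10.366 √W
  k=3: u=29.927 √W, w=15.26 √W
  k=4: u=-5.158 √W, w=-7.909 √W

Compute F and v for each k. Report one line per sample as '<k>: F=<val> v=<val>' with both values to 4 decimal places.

k=0: u−w=17.4440, u+w=17.3780; √(b/2)=1.2689, √(2b)=2.5377; F=1.2689×17.444=22.1340, v=17.3780/2.5377=6.8479
k=1: u−w=7.1590, u+w=24.9350; √(b/2)=1.2689, √(2b)=2.5377; F=1.2689×7.159=9.0838, v=24.9350/2.5377=9.8258
k=2: u−w=8.8910, u+w=-11.8410; √(b/2)=1.2689, √(2b)=2.5377; F=1.2689×8.891=11.2814, v=-11.8410/2.5377=-4.6660
k=3: u−w=14.6670, u+w=45.1870; √(b/2)=1.2689, √(2b)=2.5377; F=1.2689×14.667=18.6103, v=45.1870/2.5377=17.8062
k=4: u−w=2.7510, u+w=-13.0670; √(b/2)=1.2689, √(2b)=2.5377; F=1.2689×2.751=3.4906, v=-13.0670/2.5377=-5.1491

0: F=22.1340 v=6.8479
1: F=9.0838 v=9.8258
2: F=11.2814 v=-4.6660
3: F=18.6103 v=17.8062
4: F=3.4906 v=-5.1491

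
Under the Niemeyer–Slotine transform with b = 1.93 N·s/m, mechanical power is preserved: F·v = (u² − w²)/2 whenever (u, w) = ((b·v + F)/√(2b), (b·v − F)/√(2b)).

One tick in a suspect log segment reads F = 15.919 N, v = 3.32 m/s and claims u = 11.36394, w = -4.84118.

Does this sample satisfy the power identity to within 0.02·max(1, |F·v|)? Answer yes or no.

yes

F·v = 15.919×3.32 = 52.8511 W.
(u² − w²)/2 = (129.1391 − 23.4370)/2 = 52.8511 W.
|Δ| = 0.0000;  2% of max(1, |F·v|) = 1.0570.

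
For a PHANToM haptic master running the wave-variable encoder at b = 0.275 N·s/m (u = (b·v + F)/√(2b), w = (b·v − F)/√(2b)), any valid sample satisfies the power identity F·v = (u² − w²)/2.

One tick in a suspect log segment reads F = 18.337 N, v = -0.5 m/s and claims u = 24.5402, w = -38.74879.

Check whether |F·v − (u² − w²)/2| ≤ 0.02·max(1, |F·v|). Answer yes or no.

F·v = 18.337×(-0.5) = -9.1685 W.
(u² − w²)/2 = (602.2214 − 1501.4687)/2 = -449.6237 W.
|Δ| = 440.4552;  2% of max(1, |F·v|) = 0.1834.

no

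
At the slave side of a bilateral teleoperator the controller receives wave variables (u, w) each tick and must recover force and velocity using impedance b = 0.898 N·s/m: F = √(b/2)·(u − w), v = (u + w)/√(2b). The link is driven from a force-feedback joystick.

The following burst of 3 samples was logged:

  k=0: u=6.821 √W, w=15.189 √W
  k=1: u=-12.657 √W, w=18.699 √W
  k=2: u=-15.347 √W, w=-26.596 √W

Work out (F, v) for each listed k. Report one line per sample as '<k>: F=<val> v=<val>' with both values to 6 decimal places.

k=0: u−w=-8.368000, u+w=22.010000; √(b/2)=0.670075, √(2b)=1.340149; F=0.670075×(-8.368)=-5.607184, v=22.010000/1.340149=16.423544
k=1: u−w=-31.356000, u+w=6.042000; √(b/2)=0.670075, √(2b)=1.340149; F=0.670075×(-31.356)=-21.010860, v=6.042000/1.340149=4.508453
k=2: u−w=11.249000, u+w=-41.943000; √(b/2)=0.670075, √(2b)=1.340149; F=0.670075×11.249=7.537669, v=-41.943000/1.340149=-31.297260

0: F=-5.607184 v=16.423544
1: F=-21.010860 v=4.508453
2: F=7.537669 v=-31.297260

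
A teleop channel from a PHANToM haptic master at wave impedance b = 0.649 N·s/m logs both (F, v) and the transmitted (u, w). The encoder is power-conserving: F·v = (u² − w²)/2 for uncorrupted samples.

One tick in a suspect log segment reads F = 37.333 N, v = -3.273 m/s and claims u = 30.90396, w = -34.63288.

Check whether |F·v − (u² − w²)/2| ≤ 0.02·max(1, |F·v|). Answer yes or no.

F·v = 37.333×(-3.273) = -122.1909 W.
(u² − w²)/2 = (955.0547 − 1199.4364)/2 = -122.1908 W.
|Δ| = 0.0001;  2% of max(1, |F·v|) = 2.4438.

yes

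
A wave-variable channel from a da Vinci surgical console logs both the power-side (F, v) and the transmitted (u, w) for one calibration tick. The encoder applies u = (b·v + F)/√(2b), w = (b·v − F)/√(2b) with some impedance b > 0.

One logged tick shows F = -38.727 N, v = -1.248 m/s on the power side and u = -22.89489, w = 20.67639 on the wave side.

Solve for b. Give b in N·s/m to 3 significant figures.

u + w = -2.2185;  u + w = √(2b)·v, so √(2b) = -2.2185/(-1.248) = 1.7776.
b = (√(2b))²/2 = 3.1600/2 = 1.5800.
(Check via u − w = 2F/√(2b): u − w = -43.5713, 2F/√(2b) = -43.5711.)

b = 1.58 N·s/m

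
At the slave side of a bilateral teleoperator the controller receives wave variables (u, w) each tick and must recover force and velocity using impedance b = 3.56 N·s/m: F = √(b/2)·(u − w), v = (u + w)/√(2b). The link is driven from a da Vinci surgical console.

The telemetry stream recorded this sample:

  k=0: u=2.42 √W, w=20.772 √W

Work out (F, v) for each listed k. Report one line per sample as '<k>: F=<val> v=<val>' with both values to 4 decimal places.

0: F=-24.4846 v=8.6916

k=0: u−w=-18.3520, u+w=23.1920; √(b/2)=1.3342, √(2b)=2.6683; F=1.3342×(-18.352)=-24.4846, v=23.1920/2.6683=8.6916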